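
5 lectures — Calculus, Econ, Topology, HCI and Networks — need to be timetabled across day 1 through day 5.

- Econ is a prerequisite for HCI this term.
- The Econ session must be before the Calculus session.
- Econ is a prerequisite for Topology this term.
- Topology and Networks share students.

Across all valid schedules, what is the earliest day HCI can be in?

day 2

Precedence pushes HCI to at least day 2.
HCI at day 2 is achievable: Calculus=day 2; Econ=day 1; Topology=day 2; HCI=day 2; Networks=day 1.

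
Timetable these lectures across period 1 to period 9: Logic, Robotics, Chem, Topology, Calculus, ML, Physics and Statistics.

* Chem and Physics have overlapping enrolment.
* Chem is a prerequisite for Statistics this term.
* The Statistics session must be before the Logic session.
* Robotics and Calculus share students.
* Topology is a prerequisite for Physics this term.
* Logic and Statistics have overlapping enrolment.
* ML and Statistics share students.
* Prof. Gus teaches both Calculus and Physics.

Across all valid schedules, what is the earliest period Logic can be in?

period 3

Precedence pushes Logic to at least period 3.
Logic at period 3 is achievable: Robotics=period 1, ML=period 1, Logic=period 3, Chem=period 1, Statistics=period 2, Topology=period 1, Physics=period 2, Calculus=period 3.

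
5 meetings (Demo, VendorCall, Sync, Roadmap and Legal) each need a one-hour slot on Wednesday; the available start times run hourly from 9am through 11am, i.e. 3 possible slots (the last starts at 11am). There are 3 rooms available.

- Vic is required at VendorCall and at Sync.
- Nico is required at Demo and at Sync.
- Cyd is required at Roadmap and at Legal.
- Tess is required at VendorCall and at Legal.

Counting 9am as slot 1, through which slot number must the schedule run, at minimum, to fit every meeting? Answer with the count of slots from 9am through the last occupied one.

2 slots

With at most 3 per slot and 5 meetings, at least 2 slots are needed.
2 works (last occupied slot: 10am): for example Sync in 10am; VendorCall in 9am; Demo in 9am; Legal in 10am; Roadmap in 9am.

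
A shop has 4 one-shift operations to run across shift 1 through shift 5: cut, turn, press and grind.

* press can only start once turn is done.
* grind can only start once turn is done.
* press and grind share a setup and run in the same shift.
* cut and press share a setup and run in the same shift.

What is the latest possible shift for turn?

Downstream work caps turn at shift 4.
turn at shift 4 is achievable: press=shift 5; cut=shift 5; turn=shift 4; grind=shift 5.

shift 4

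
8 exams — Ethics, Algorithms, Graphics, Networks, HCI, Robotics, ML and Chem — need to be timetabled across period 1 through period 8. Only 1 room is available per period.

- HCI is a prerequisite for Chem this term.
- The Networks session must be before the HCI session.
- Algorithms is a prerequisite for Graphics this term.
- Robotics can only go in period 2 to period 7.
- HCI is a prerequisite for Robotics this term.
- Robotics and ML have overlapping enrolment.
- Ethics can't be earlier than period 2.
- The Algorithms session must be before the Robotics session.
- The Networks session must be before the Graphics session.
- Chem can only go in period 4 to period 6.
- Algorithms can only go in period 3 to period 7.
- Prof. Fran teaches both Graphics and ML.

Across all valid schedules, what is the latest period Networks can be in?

Downstream work caps Networks at period 4.
Networks at period 4 is achievable: Ethics -> period 2, Graphics -> period 8, Algorithms -> period 3, Networks -> period 4, ML -> period 1, Chem -> period 6, Robotics -> period 7, HCI -> period 5.

period 4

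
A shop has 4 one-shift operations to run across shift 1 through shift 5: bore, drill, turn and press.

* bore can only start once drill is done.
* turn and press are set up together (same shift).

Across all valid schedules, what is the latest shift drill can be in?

Downstream work caps drill at shift 4.
drill at shift 4 is achievable: turn=shift 1; press=shift 1; drill=shift 4; bore=shift 5.

shift 4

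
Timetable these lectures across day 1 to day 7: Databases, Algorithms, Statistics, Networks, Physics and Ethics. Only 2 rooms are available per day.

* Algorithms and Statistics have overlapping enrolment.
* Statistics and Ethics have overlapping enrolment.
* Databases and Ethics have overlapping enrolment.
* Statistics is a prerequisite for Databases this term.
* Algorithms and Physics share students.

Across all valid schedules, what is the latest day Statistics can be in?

Downstream work caps Statistics at day 6.
Statistics at day 6 is achievable: Algorithms in day 1, Ethics in day 2, Physics in day 2, Statistics in day 6, Networks in day 1, Databases in day 7.

day 6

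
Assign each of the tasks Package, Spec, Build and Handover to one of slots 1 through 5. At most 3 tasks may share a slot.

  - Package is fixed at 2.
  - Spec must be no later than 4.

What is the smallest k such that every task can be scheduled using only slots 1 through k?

2 slots

With at most 3 per slot and 4 tasks, at least 2 slots are needed.
Package can't be placed before 2, so the schedule must run through at least slot 2.
2 works (last occupied slot: 2): for example Package=2; Build=1; Spec=1; Handover=1.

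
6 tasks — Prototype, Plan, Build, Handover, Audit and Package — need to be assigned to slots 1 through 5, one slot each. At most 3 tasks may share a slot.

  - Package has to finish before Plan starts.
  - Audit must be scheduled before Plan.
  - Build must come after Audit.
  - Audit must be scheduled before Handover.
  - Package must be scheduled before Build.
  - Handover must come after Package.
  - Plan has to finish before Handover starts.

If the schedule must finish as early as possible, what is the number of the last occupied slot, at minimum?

3

The precedence chain requires at least 3 distinct slots.
With at most 3 per slot and 6 tasks, at least 2 slots are needed.
3 works (last occupied slot: 3): for example Package in 1, Build in 2, Audit in 1, Prototype in 1, Plan in 2, Handover in 3.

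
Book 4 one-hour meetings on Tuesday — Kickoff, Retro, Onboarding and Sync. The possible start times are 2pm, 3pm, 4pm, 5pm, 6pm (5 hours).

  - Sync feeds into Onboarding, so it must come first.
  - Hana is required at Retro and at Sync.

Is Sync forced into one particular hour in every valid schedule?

Sync can be 2pm (e.g. Retro -> 3pm, Kickoff -> 2pm, Sync -> 2pm, Onboarding -> 3pm) or 3pm (e.g. Kickoff in 2pm; Onboarding in 4pm; Retro in 2pm; Sync in 3pm).

No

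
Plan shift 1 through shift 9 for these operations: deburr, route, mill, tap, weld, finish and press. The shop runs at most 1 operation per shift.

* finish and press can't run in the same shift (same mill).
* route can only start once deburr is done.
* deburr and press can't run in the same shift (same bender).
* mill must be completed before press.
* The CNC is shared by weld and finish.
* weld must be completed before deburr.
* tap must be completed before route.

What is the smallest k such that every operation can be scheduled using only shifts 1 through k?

The precedence chain requires at least 3 distinct shifts.
With at most 1 per shift and 7 operations, at least 7 shifts are needed.
7 works (last occupied shift: shift 7): for example mill=shift 5, finish=shift 7, weld=shift 1, press=shift 6, tap=shift 3, route=shift 4, deburr=shift 2.

7 shifts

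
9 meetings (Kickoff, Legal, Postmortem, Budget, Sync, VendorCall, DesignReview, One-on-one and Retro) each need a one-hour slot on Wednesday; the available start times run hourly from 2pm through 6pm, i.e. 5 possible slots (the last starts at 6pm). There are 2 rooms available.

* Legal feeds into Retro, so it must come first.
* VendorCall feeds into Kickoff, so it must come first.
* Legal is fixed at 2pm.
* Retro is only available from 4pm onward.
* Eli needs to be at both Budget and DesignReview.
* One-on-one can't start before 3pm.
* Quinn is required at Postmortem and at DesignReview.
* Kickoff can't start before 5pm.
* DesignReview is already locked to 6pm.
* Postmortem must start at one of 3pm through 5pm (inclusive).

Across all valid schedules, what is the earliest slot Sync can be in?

Sync at 2pm is achievable: Kickoff -> 5pm, Legal -> 2pm, Sync -> 2pm, Budget -> 5pm, Retro -> 4pm, One-on-one -> 3pm, DesignReview -> 6pm, VendorCall -> 4pm, Postmortem -> 3pm.

2pm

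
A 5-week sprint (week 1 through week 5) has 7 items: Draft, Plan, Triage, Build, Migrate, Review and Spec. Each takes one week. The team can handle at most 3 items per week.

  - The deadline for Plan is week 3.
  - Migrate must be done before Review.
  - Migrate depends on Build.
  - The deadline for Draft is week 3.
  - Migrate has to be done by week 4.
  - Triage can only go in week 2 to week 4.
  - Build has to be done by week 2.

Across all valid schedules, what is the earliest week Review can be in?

week 3

Precedence pushes Review to at least week 3.
Review at week 3 is achievable: Build -> week 1; Triage -> week 2; Spec -> week 2; Draft -> week 1; Plan -> week 1; Review -> week 3; Migrate -> week 2.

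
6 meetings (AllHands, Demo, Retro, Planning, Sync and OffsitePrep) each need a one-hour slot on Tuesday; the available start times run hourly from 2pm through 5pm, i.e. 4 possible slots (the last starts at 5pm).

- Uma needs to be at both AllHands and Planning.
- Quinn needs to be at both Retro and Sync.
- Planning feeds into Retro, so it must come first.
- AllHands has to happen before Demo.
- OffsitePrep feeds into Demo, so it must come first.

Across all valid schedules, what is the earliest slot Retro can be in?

3pm

Precedence pushes Retro to at least 3pm.
Retro at 3pm is achievable: Sync -> 2pm; Retro -> 3pm; AllHands -> 3pm; Planning -> 2pm; Demo -> 4pm; OffsitePrep -> 2pm.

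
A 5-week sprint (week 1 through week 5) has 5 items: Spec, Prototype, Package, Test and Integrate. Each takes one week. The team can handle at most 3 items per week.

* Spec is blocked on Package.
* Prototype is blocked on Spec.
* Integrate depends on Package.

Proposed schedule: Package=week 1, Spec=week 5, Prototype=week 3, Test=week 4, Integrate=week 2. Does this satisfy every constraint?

Spec is blocked on Package — holds.
The team can handle at most 3 items per week — holds.
Integrate depends on Package — holds.
Prototype is blocked on Spec — violated.

No — it violates: Prototype is blocked on Spec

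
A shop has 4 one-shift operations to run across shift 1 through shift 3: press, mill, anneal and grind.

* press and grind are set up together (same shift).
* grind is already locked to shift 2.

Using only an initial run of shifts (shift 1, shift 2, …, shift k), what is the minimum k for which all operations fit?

grind can't be placed before shift 2, so the schedule must run through at least shift 2.
2 works (last occupied shift: shift 2): for example press in shift 2; grind in shift 2; mill in shift 1; anneal in shift 1.

2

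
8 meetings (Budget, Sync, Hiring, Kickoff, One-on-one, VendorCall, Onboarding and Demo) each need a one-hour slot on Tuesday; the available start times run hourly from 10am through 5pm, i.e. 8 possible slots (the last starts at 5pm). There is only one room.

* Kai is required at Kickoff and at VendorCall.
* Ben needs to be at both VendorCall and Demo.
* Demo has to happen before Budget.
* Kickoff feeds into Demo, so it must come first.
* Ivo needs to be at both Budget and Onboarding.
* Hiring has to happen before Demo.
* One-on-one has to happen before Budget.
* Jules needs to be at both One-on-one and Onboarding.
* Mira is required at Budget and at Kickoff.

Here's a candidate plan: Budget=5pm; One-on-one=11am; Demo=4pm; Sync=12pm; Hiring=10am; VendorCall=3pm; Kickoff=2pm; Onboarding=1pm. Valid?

Ben needs to be at both VendorCall and Demo — holds.
Jules needs to be at both One-on-one and Onboarding — holds.
Kai is required at Kickoff and at VendorCall — holds.
There is only one room — holds.
Ivo needs to be at both Budget and Onboarding — holds.
One-on-one has to happen before Budget — holds.
Hiring has to happen before Demo — holds.
Mira is required at Budget and at Kickoff — holds.
Demo has to happen before Budget — holds.
Kickoff feeds into Demo, so it must come first — holds.

Valid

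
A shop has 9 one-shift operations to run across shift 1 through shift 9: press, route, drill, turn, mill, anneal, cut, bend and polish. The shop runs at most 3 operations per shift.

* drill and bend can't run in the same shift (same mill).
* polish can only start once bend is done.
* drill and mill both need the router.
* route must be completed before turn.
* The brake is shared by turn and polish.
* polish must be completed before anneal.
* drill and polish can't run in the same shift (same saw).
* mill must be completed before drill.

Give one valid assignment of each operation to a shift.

mill in shift 1, turn in shift 3, cut in shift 2, drill in shift 3, route in shift 1, press in shift 2, bend in shift 1, anneal in shift 3, polish in shift 2

Checking: bend(shift 1) before polish(shift 2); mill(shift 1) before drill(shift 3); polish(shift 2) before anneal(shift 3); route(shift 1) before turn(shift 3); drill(shift 3) != bend(shift 1); drill(shift 3) != mill(shift 1); drill(shift 3) != polish(shift 2); turn(shift 3) != polish(shift 2); max 3 per shift (cap 3).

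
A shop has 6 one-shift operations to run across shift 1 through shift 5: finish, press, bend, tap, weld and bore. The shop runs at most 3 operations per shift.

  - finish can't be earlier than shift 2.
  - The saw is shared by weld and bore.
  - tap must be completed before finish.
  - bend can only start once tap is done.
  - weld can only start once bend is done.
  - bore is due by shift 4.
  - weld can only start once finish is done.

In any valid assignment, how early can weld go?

Precedence pushes weld to at least shift 3.
weld at shift 3 is achievable: press in shift 1; bend in shift 2; finish in shift 2; tap in shift 1; weld in shift 3; bore in shift 1.

shift 3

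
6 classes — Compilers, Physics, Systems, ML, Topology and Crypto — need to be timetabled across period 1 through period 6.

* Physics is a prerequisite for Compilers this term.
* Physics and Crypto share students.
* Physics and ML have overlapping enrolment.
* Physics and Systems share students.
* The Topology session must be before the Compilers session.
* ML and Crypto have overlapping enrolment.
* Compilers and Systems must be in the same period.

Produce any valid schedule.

Compilers -> period 2; Topology -> period 1; Crypto -> period 3; Physics -> period 1; Systems -> period 2; ML -> period 2

Checking: Topology(period 1) before Compilers(period 2); Physics(period 1) before Compilers(period 2); Physics(period 1) != Crypto(period 3); Physics(period 1) != ML(period 2); Physics(period 1) != Systems(period 2); ML(period 2) != Crypto(period 3); Compilers = Systems = period 2.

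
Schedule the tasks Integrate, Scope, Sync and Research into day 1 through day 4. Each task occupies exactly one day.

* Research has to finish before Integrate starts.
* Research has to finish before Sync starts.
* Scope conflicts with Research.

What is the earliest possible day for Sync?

day 2

Precedence pushes Sync to at least day 2.
Sync at day 2 is achievable: Scope=day 2; Integrate=day 2; Research=day 1; Sync=day 2.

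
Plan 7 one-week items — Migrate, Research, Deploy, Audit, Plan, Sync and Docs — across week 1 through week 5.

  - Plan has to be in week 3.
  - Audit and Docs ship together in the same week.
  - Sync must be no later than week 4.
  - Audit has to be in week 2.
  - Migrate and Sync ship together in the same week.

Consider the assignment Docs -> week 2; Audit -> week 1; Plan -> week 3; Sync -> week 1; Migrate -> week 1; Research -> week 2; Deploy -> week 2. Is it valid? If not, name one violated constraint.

Invalid. Audit has to be in week 2.

Migrate and Sync ship together in the same week — holds.
Sync must be no later than week 4 — holds.
Audit has to be in week 2 — violated.
Plan has to be in week 3 — holds.
Audit and Docs ship together in the same week — violated.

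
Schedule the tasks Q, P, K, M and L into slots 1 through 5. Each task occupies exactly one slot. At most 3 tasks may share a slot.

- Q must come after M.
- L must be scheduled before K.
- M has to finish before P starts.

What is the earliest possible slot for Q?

2

Precedence pushes Q to at least 2.
Q at 2 is achievable: K=2, L=1, Q=2, M=1, P=2.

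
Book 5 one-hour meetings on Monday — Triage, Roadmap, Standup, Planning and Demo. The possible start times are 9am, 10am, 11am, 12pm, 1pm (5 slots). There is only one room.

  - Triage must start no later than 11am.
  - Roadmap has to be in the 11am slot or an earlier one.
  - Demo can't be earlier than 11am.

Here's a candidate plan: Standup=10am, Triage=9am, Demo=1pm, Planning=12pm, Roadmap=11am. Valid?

Roadmap has to be in the 11am slot or an earlier one — holds.
Triage must start no later than 11am — holds.
Demo can't be earlier than 11am — holds.
There is only one room — holds.

Valid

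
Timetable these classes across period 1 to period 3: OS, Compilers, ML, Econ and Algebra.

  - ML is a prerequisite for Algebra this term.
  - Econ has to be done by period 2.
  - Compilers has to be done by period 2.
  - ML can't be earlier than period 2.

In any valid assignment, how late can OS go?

period 3

OS at period 3 is achievable: ML in period 2, Econ in period 1, OS in period 3, Compilers in period 1, Algebra in period 3.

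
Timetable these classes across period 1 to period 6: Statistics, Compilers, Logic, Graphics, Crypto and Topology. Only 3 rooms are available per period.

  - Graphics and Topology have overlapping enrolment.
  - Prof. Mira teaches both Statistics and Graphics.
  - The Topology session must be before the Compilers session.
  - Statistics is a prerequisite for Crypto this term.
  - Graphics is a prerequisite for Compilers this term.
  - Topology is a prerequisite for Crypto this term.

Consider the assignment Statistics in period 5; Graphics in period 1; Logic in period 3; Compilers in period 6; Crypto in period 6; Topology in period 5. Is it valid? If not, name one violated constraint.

Topology is a prerequisite for Crypto this term — holds.
Graphics and Topology have overlapping enrolment — holds.
Only 3 rooms are available per period — holds.
The Topology session must be before the Compilers session — holds.
Prof. Mira teaches both Statistics and Graphics — holds.
Statistics is a prerequisite for Crypto this term — holds.
Graphics is a prerequisite for Compilers this term — holds.

Yes, all constraints hold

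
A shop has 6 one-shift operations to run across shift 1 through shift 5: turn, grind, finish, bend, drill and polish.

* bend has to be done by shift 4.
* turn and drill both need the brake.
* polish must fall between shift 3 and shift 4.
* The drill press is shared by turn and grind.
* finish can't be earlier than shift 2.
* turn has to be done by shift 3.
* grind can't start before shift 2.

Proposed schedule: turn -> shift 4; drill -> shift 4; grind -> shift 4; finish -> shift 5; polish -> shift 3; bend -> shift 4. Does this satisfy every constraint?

Invalid. turn has to be done by shift 3.

The drill press is shared by turn and grind — violated.
finish can't be earlier than shift 2 — holds.
turn and drill both need the brake — violated.
polish must fall between shift 3 and shift 4 — holds.
turn has to be done by shift 3 — violated.
grind can't start before shift 2 — holds.
bend has to be done by shift 4 — holds.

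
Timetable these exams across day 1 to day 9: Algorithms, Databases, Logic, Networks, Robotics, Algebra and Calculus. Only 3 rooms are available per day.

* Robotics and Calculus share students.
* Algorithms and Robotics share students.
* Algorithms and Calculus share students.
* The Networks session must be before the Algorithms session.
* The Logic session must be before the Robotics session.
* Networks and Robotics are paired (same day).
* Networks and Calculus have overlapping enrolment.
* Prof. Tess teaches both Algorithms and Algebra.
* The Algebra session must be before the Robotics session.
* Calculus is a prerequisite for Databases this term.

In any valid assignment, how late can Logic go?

Downstream work caps Logic at day 7.
Logic at day 7 is achievable: Calculus -> day 1, Algorithms -> day 9, Databases -> day 2, Robotics -> day 8, Algebra -> day 1, Networks -> day 8, Logic -> day 7.

day 7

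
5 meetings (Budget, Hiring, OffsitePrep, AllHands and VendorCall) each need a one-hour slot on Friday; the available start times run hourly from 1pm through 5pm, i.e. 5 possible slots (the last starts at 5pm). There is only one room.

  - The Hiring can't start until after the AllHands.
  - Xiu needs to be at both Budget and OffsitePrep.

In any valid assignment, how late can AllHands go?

Downstream work caps AllHands at 4pm.
AllHands at 4pm is achievable: VendorCall -> 3pm; Budget -> 1pm; OffsitePrep -> 2pm; Hiring -> 5pm; AllHands -> 4pm.

4pm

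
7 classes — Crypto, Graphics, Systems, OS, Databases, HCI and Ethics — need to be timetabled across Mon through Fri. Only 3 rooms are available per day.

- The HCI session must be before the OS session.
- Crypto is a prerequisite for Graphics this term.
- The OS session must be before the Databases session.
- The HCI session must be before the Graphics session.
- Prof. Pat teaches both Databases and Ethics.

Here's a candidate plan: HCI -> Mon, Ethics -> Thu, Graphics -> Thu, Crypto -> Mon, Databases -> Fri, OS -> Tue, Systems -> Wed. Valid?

The HCI session must be before the OS session — holds.
Only 3 rooms are available per day — holds.
Crypto is a prerequisite for Graphics this term — holds.
Prof. Pat teaches both Databases and Ethics — holds.
The OS session must be before the Databases session — holds.
The HCI session must be before the Graphics session — holds.

Yes, all constraints hold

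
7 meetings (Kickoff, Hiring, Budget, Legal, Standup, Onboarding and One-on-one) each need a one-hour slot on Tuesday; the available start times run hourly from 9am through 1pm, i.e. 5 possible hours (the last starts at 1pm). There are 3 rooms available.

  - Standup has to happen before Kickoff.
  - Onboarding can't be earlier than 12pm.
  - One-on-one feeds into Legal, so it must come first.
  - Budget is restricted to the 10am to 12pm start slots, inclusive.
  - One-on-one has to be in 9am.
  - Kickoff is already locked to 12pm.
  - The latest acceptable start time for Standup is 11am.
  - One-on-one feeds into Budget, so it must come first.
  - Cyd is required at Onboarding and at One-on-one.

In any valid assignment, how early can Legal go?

Precedence pushes Legal to at least 10am.
Legal at 10am is achievable: Hiring in 9am, Budget in 10am, Kickoff in 12pm, Legal in 10am, One-on-one in 9am, Standup in 9am, Onboarding in 12pm.

10am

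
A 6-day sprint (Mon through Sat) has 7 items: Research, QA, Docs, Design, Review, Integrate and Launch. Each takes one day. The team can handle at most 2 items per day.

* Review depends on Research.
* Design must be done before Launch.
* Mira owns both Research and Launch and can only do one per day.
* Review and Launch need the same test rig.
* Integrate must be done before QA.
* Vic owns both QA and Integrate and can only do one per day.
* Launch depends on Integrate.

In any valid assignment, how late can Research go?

Fri

Downstream work caps Research at Fri.
Research at Fri is achievable: Integrate -> Mon; QA -> Tue; Docs -> Wed; Review -> Sat; Launch -> Tue; Research -> Fri; Design -> Mon.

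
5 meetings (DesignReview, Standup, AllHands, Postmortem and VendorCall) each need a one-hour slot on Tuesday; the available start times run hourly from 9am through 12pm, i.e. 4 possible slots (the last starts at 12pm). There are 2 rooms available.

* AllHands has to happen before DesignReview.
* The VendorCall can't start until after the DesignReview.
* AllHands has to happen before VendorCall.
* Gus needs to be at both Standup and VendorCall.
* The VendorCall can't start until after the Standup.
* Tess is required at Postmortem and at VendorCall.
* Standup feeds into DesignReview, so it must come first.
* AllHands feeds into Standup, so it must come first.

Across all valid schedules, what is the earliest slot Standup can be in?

Precedence pushes Standup to at least 10am; downstream work caps Standup at 10am.
Standup at 10am is achievable: Standup in 10am; AllHands in 9am; DesignReview in 11am; VendorCall in 12pm; Postmortem in 9am.

10am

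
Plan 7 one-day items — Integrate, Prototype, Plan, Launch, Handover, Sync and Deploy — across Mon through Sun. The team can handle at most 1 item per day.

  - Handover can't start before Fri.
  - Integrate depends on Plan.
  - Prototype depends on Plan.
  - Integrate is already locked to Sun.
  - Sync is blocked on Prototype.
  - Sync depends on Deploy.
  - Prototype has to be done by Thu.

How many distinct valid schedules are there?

Splitting on Prototype: it can be Tue (6), Wed (12), Thu (12). Listing each branch's schedules as (Integrate, Plan, Launch, Handover, Sync, Deploy):
Prototype=Tue: (Sun,Mon,Wed,Fri,Sat,Thu) (Sun,Mon,Wed,Sat,Fri,Thu) (Sun,Mon,Thu,Fri,Sat,Wed) (Sun,Mon,Thu,Sat,Fri,Wed) (Sun,Mon,Fri,Sat,Thu,Wed) (Sun,Mon,Sat,Fri,Thu,Wed) — 6.
Prototype=Wed: (Sun,Mon,Tue,Fri,Sat,Thu) (Sun,Mon,Tue,Sat,Fri,Thu) (Sun,Mon,Thu,Fri,Sat,Tue) (Sun,Mon,Thu,Sat,Fri,Tue) (Sun,Mon,Fri,Sat,Thu,Tue) (Sun,Mon,Sat,Fri,Thu,Tue) (Sun,Tue,Mon,Fri,Sat,Thu) (Sun,Tue,Mon,Sat,Fri,Thu) (Sun,Tue,Thu,Fri,Sat,Mon) (Sun,Tue,Thu,Sat,Fri,Mon) (Sun,Tue,Fri,Sat,Thu,Mon) (Sun,Tue,Sat,Fri,Thu,Mon) — 12.
Prototype=Thu: (Sun,Mon,Tue,Fri,Sat,Wed) (Sun,Mon,Tue,Sat,Fri,Wed) (Sun,Mon,Wed,Fri,Sat,Tue) (Sun,Mon,Wed,Sat,Fri,Tue) (Sun,Tue,Mon,Fri,Sat,Wed) (Sun,Tue,Mon,Sat,Fri,Wed) (Sun,Tue,Wed,Fri,Sat,Mon) (Sun,Tue,Wed,Sat,Fri,Mon) (Sun,Wed,Mon,Fri,Sat,Tue) (Sun,Wed,Mon,Sat,Fri,Tue) (Sun,Wed,Tue,Fri,Sat,Mon) (Sun,Wed,Tue,Sat,Fri,Mon) — 12.
Summing: 6 + 12 + 12 = 30.

30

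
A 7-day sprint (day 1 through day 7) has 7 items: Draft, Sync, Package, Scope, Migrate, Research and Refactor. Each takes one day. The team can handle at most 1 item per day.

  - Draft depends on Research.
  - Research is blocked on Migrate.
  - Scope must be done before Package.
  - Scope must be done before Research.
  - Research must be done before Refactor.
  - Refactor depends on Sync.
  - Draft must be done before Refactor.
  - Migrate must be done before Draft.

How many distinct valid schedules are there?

Splitting on Draft: it can be day 4 (6), day 5 (21), day 6 (25). Listing each branch's schedules as (Sync, Package, Scope, Migrate, Research, Refactor) by day number:
Draft=day 4: (5,6,1,2,3,7) (5,6,2,1,3,7) (5,7,1,2,3,6) (5,7,2,1,3,6) (6,5,1,2,3,7) (6,5,2,1,3,7) — 6.
Draft=day 5: (1,6,2,3,4,7) (1,6,3,2,4,7) (1,7,2,3,4,6) (1,7,3,2,4,6) (2,6,1,3,4,7) (2,6,3,1,4,7) (2,7,1,3,4,6) (2,7,3,1,4,6) (3,6,1,2,4,7) (3,6,2,1,4,7) (3,7,1,2,4,6) (3,7,2,1,4,6) (4,6,1,2,3,7) (4,6,2,1,3,7) (4,7,1,2,3,6) (4,7,2,1,3,6) (6,2,1,3,4,7) (6,3,1,2,4,7) (6,3,2,1,4,7) (6,4,1,2,3,7) (6,4,2,1,3,7) — 21.
Draft=day 6: (1,3,2,4,5,7) (1,4,2,3,5,7) (1,4,3,2,5,7) (1,5,2,3,4,7) (1,5,3,2,4,7) (2,3,1,4,5,7) (2,4,1,3,5,7) (2,4,3,1,5,7) (2,5,1,3,4,7) (2,5,3,1,4,7) (3,2,1,4,5,7) (3,4,1,2,5,7) (3,4,2,1,5,7) (3,5,1,2,4,7) (3,5,2,1,4,7) (4,2,1,3,5,7) (4,3,1,2,5,7) (4,3,2,1,5,7) (4,5,1,2,3,7) (4,5,2,1,3,7) (5,2,1,3,4,7) (5,3,1,2,4,7) (5,3,2,1,4,7) (5,4,1,2,3,7) (5,4,2,1,3,7) — 25.
Summing: 6 + 21 + 25 = 52.

52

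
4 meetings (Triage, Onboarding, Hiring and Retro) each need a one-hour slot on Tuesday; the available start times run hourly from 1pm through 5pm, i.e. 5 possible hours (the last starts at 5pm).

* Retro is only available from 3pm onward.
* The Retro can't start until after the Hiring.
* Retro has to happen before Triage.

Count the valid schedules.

35

Splitting on Triage: it can be 4pm (10), 5pm (25). Listing each branch's schedules as (Onboarding, Hiring, Retro):
Triage=4pm: (1pm,1pm,3pm) (1pm,2pm,3pm) (2pm,1pm,3pm) (2pm,2pm,3pm) (3pm,1pm,3pm) (3pm,2pm,3pm) (4pm,1pm,3pm) (4pm,2pm,3pm) (5pm,1pm,3pm) (5pm,2pm,3pm) — 10.
Triage=5pm: (1pm,1pm,3pm) (1pm,1pm,4pm) (1pm,2pm,3pm) (1pm,2pm,4pm) (1pm,3pm,4pm) (2pm,1pm,3pm) (2pm,1pm,4pm) (2pm,2pm,3pm) (2pm,2pm,4pm) (2pm,3pm,4pm) (3pm,1pm,3pm) (3pm,1pm,4pm) (3pm,2pm,3pm) (3pm,2pm,4pm) (3pm,3pm,4pm) (4pm,1pm,3pm) (4pm,1pm,4pm) (4pm,2pm,3pm) (4pm,2pm,4pm) (4pm,3pm,4pm) (5pm,1pm,3pm) (5pm,1pm,4pm) (5pm,2pm,3pm) (5pm,2pm,4pm) (5pm,3pm,4pm) — 25.
Summing: 10 + 25 = 35.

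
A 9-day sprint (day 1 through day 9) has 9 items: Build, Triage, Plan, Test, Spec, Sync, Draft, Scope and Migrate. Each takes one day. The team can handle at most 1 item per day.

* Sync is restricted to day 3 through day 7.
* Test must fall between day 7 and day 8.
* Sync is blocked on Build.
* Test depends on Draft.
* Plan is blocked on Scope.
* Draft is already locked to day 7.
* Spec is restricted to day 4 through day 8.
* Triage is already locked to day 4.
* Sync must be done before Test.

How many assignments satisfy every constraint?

30

Splitting on Build: it can be day 1 (12), day 2 (12), day 3 (6). Listing each branch's schedules as (Triage, Plan, Test, Spec, Sync, Draft, Scope, Migrate) by day number:
Build=day 1: (4,3,8,5,6,7,2,9) (4,3,8,6,5,7,2,9) (4,5,8,6,3,7,2,9) (4,6,8,5,3,7,2,9) (4,9,8,5,3,7,2,6) (4,9,8,5,3,7,6,2) (4,9,8,5,6,7,2,3) (4,9,8,5,6,7,3,2) (4,9,8,6,3,7,2,5) (4,9,8,6,3,7,5,2) (4,9,8,6,5,7,2,3) (4,9,8,6,5,7,3,2) — 12.
Build=day 2: (4,3,8,5,6,7,1,9) (4,3,8,6,5,7,1,9) (4,5,8,6,3,7,1,9) (4,6,8,5,3,7,1,9) (4,9,8,5,3,7,1,6) (4,9,8,5,3,7,6,1) (4,9,8,5,6,7,1,3) (4,9,8,5,6,7,3,1) (4,9,8,6,3,7,1,5) (4,9,8,6,3,7,5,1) (4,9,8,6,5,7,1,3) (4,9,8,6,5,7,3,1) — 12.
Build=day 3: (4,2,8,5,6,7,1,9) (4,2,8,6,5,7,1,9) (4,9,8,5,6,7,1,2) (4,9,8,5,6,7,2,1) (4,9,8,6,5,7,1,2) (4,9,8,6,5,7,2,1) — 6.
Summing: 12 + 12 + 6 = 30.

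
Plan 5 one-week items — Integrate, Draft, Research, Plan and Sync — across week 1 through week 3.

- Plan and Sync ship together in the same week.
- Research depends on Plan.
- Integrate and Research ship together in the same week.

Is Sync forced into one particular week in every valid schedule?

No

Sync can be week 1 (e.g. Research=week 2; Sync=week 1; Integrate=week 2; Plan=week 1; Draft=week 1) or week 2 (e.g. Draft=week 1; Research=week 3; Integrate=week 3; Sync=week 2; Plan=week 2).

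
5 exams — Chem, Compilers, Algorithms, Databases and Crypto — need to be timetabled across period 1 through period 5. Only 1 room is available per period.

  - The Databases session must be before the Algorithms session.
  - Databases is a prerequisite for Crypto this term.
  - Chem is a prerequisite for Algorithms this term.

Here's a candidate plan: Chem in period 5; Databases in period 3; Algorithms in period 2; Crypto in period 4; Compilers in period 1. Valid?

Invalid. Chem is a prerequisite for Algorithms this term.

Chem is a prerequisite for Algorithms this term — violated.
Only 1 room is available per period — holds.
Databases is a prerequisite for Crypto this term — holds.
The Databases session must be before the Algorithms session — violated.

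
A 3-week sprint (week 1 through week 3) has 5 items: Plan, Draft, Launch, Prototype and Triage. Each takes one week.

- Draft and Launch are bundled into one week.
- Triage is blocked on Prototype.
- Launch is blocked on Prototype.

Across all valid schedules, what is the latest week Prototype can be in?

week 2

Downstream work caps Prototype at week 2.
Prototype at week 2 is achievable: Prototype=week 2, Plan=week 1, Launch=week 3, Triage=week 3, Draft=week 3.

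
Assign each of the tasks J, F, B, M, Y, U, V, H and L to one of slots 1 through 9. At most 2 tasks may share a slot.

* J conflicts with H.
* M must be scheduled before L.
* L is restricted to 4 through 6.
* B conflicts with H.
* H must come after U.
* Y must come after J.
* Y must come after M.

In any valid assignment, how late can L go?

L is available from 4; L's own window allows nothing later than 6.
L at 6 is achievable: J in 1, U in 2, L in 6, H in 3, V in 4, F in 3, M in 1, Y in 2, B in 4.

6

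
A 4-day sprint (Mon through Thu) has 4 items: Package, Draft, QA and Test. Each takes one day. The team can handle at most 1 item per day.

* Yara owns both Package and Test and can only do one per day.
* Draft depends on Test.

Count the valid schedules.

12

Splitting on Package: it can be Mon (3), Tue (3), Wed (3), Thu (3). Listing each branch's schedules as (Draft, QA, Test):
Package=Mon: (Wed,Thu,Tue) (Thu,Tue,Wed) (Thu,Wed,Tue) — 3.
Package=Tue: (Wed,Thu,Mon) (Thu,Mon,Wed) (Thu,Wed,Mon) — 3.
Package=Wed: (Tue,Thu,Mon) (Thu,Mon,Tue) (Thu,Tue,Mon) — 3.
Package=Thu: (Tue,Wed,Mon) (Wed,Mon,Tue) (Wed,Tue,Mon) — 3.
Summing: 3 + 3 + 3 + 3 = 12.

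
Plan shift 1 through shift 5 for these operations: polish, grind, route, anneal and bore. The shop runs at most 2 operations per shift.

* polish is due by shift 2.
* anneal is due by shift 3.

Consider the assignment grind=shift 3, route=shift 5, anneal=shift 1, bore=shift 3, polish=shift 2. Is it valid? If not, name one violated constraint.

anneal is due by shift 3 — holds.
polish is due by shift 2 — holds.
The shop runs at most 2 operations per shift — holds.

Yes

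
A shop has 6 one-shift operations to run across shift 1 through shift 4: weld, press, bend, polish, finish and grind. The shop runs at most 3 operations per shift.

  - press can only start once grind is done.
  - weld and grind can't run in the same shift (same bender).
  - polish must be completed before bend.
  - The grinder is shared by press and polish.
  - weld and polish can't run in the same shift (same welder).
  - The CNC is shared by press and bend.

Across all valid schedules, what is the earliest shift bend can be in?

shift 2

Precedence pushes bend to at least shift 2.
bend at shift 2 is achievable: finish -> shift 1; press -> shift 3; grind -> shift 1; weld -> shift 2; bend -> shift 2; polish -> shift 1.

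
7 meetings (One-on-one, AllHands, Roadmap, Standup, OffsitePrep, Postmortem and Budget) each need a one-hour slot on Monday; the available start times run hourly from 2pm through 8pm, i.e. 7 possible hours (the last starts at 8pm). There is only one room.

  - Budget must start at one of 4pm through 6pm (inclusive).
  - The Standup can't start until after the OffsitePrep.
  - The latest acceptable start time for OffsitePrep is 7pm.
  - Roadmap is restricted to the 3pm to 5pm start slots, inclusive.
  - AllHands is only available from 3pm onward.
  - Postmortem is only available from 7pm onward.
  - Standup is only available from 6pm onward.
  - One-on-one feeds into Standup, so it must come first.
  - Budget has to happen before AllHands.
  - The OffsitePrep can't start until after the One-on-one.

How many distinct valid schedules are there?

18

Splitting on AllHands: it can be 5pm (2), 6pm (8), 7pm (4), 8pm (4). Listing each branch's schedules as (One-on-one, Roadmap, Standup, OffsitePrep, Postmortem, Budget):
AllHands=5pm: (2pm,3pm,7pm,6pm,8pm,4pm) (2pm,3pm,8pm,6pm,7pm,4pm) — 2.
AllHands=6pm: (2pm,3pm,7pm,4pm,8pm,5pm) (2pm,3pm,7pm,5pm,8pm,4pm) (2pm,3pm,8pm,4pm,7pm,5pm) (2pm,3pm,8pm,5pm,7pm,4pm) (2pm,4pm,7pm,3pm,8pm,5pm) (2pm,4pm,8pm,3pm,7pm,5pm) (2pm,5pm,7pm,3pm,8pm,4pm) (2pm,5pm,8pm,3pm,7pm,4pm) — 8.
AllHands=7pm: (2pm,3pm,6pm,4pm,8pm,5pm) (2pm,3pm,6pm,5pm,8pm,4pm) (2pm,4pm,6pm,3pm,8pm,5pm) (2pm,5pm,6pm,3pm,8pm,4pm) — 4.
AllHands=8pm: (2pm,3pm,6pm,4pm,7pm,5pm) (2pm,3pm,6pm,5pm,7pm,4pm) (2pm,4pm,6pm,3pm,7pm,5pm) (2pm,5pm,6pm,3pm,7pm,4pm) — 4.
Summing: 2 + 8 + 4 + 4 = 18.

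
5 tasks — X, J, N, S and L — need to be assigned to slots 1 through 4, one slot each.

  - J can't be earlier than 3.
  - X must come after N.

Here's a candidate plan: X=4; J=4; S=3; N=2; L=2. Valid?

X must come after N — holds.
J can't be earlier than 3 — holds.

Yes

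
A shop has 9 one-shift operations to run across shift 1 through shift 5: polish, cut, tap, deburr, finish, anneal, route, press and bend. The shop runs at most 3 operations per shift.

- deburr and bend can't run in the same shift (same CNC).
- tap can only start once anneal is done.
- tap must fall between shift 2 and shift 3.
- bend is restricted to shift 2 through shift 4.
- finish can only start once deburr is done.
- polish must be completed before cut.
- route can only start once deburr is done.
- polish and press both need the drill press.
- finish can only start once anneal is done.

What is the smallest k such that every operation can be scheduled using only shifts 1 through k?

3 shifts

The precedence chain requires at least 2 distinct shifts.
With at most 3 per shift and 9 operations, at least 3 shifts are needed.
3 works (last occupied shift: shift 3): for example cut in shift 3; anneal in shift 1; press in shift 3; deburr in shift 1; finish in shift 2; tap in shift 2; route in shift 3; polish in shift 1; bend in shift 2.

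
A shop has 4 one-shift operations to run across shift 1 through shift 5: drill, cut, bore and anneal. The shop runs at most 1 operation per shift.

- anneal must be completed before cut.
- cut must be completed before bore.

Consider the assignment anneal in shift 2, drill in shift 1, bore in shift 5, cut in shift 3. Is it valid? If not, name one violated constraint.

Yes

anneal must be completed before cut — holds.
cut must be completed before bore — holds.
The shop runs at most 1 operation per shift — holds.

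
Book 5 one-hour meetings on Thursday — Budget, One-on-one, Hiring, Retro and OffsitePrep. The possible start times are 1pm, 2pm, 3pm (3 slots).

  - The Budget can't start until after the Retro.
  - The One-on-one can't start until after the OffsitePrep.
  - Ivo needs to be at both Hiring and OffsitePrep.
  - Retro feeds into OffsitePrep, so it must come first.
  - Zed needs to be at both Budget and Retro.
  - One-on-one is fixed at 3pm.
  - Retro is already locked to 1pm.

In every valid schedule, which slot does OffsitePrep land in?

Retro is fixed at 1pm and must come before OffsitePrep, so OffsitePrep is at least 2pm.
One-on-one is fixed at 3pm and must come after OffsitePrep, so OffsitePrep is at most 2pm.
So OffsitePrep must be 2pm.

2pm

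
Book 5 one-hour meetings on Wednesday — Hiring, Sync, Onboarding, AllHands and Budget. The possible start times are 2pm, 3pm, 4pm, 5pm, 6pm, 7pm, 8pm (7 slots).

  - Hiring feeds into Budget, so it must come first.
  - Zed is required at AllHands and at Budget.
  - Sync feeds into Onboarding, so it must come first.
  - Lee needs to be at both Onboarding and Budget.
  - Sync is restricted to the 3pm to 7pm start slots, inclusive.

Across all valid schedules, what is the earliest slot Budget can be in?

3pm

Precedence pushes Budget to at least 3pm.
Budget at 3pm is achievable: Onboarding -> 4pm; Sync -> 3pm; Hiring -> 2pm; Budget -> 3pm; AllHands -> 2pm.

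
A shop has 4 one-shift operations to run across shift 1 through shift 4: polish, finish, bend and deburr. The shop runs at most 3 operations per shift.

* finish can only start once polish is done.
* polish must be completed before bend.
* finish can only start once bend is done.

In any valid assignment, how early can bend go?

shift 2

Precedence pushes bend to at least shift 2; downstream work caps bend at shift 3.
bend at shift 2 is achievable: deburr in shift 1; polish in shift 1; finish in shift 3; bend in shift 2.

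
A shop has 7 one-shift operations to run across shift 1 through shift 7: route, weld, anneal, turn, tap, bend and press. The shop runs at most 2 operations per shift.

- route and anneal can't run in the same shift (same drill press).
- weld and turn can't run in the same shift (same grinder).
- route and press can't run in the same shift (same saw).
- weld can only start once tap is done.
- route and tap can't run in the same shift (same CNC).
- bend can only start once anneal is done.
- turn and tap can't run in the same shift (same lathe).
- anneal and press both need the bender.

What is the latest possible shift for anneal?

shift 6

Downstream work caps anneal at shift 6.
anneal at shift 6 is achievable: press -> shift 1; turn -> shift 3; route -> shift 2; anneal -> shift 6; weld -> shift 2; bend -> shift 7; tap -> shift 1.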